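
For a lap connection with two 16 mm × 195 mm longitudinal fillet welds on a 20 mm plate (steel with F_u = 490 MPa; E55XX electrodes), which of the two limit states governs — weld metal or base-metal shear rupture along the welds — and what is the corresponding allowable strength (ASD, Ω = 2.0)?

E55XX → F_EXX = 550 MPa.
t_e = 0.707 × 16 = 11.31 mm; L = 390 mm.
Weld metal: R_n/Ω = (1/2.0) × 0.6 × 550 × 11.31 × 390 × 10⁻³ = 727.9 kN.
Base metal (shear rupture): R_n/Ω = (1/2.0) × 0.6 × 490 × 20 × 390 × 10⁻³ = 1147 kN.
Governing: weld metal.

R_n/Ω ≈ 728 kN (weld metal governs)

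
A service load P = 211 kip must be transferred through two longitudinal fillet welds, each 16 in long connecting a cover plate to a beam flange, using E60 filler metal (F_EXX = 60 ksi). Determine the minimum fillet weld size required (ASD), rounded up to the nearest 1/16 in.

w = 9/16 in

Total weld length L = 32 in.
Required throat t_e = P × Ω / (0.6 F_EXX × L) = 211 × 2.0 / (0.6 × 60 × 32) = 0.3663 in.
Required leg w = t_e / 0.707 = 0.5181 in → use 9/16 in.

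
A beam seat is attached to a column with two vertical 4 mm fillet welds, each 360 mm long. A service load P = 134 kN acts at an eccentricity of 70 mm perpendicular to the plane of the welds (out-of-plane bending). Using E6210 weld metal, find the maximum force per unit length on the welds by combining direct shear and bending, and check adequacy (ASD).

f_max ≈ 286 N/mm; adequate

E62XX → F_EXX = 620 MPa.
L_w = 2 × 360 = 720 mm; section modulus (unit throat) S = 2 × L²/6 = 43200 mm².
Direct shear f_v = P/L_w = 134×10³/720 = 186.1 N/mm.
Moment M = P × e = 134×10³ × 70 = 9380000 N·mm; bending f_b = M/S = 217.1 N/mm.
f_max = √(f_v² + f_b²) = √(186.1² + 217.1²) = 286 N/mm.
r_n/Ω = (1/2.0) × 0.6 × 620 × (0.707 × 4) = 526 N/mm → adequate.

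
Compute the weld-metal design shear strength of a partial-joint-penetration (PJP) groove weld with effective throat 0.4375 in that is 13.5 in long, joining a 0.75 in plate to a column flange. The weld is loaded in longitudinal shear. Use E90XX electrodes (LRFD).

E90XX → F_EXX = 90 ksi.
Effective throat (given) t_e = 0.4375 in.
A_we = 0.4375 × 13.5 = 5.906 in².
F_nw = 0.6 F_EXX = 54 ksi.
φR_n = 0.75 × 54 × 5.906 = 239.2 kips.

φR_n ≈ 239 kips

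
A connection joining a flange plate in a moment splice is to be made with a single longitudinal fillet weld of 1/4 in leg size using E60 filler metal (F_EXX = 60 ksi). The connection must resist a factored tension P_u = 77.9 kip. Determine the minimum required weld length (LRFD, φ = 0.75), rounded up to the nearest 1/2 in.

Throat t_e = 0.707 × 0.25 = 0.1767 in.
φr_n = 0.75 × 0.6 × 60 × 0.1767 = 4.772 kip/in.
L_req = P_u / φr_n = 77.9 / 4.772 = 16.32 in total.
Round up → use L = 16.5 in.

L = 16.5 in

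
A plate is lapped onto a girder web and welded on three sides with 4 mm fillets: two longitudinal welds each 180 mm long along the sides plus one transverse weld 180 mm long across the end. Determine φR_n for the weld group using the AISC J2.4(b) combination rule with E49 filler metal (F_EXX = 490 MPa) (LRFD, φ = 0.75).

φR_n ≈ 359 kN

t_e = 0.707 × 4 = 2.828 mm.
R_nwl = 0.6 × 490 × 2.828 × 360 × 10⁻³ = 299.3 kN (longitudinal, 2 welds).
R_nwt = 0.6 × 490 × 2.828 × 180 × 10⁻³ = 149.7 kN (transverse, base value).
(i) R_nwl + R_nwt = 449 kN; (ii) 0.85 R_nwl + 1.5 R_nwt = 478.9 kN.
R_n = max = 478.9 kN [governs: (ii)]; φR_n = 359.2 kN.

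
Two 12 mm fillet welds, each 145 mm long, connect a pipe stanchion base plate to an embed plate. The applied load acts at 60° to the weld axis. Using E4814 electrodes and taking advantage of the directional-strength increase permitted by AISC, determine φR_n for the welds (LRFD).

E48XX → F_EXX = 480 MPa.
t_e = 0.707 × 12 = 8.484 mm; A_we = 8.484 × 290 = 2460 mm².
Directional factor: 1.0 + 0.5 sin^1.5(60°) = 1.403.
F_nw = 0.6 × 480 × 1.403 = 404.1 MPa.
φR_n = 0.75 × 404.1 × 2460 × 10⁻³ = 745.6 kN.

φR_n ≈ 746 kN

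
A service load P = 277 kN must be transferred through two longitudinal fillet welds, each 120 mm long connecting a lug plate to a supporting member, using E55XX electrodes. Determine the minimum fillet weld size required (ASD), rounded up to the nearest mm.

w = 10 mm

E55XX → F_EXX = 550 MPa.
Total weld length L = 240 mm.
Required throat t_e = P × Ω / (0.6 F_EXX × L) = 277 × 2.0 / (0.6 × 550 × 240 × 10⁻³) = 6.995 mm.
Required leg w = t_e / 0.707 = 9.894 mm → use 10 mm.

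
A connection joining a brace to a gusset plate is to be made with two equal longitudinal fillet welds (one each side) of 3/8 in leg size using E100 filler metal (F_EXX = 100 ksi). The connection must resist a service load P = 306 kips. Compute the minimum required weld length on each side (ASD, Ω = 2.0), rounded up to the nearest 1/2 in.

L = 19.5 in on each side

Throat t_e = 0.707 × 0.375 = 0.2651 in.
r_n/Ω = (0.6 × 100 × 0.2651) / 2.0 = 7.954 kip/in.
L_req = P / (r_n/Ω) = 306 / 7.954 = 38.47 in total.
Per side: 38.47 / 2 = 19.24 in.
Round up → use L = 19.5 in on each side.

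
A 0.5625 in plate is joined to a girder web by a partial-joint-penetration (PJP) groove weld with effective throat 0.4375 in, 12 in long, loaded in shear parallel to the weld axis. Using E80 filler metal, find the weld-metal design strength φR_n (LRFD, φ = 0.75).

E80XX → F_EXX = 80 ksi.
Effective throat (given) t_e = 0.4375 in.
A_we = 0.4375 × 12 = 5.25 in².
F_nw = 0.6 F_EXX = 48 ksi.
φR_n = 0.75 × 48 × 5.25 = 189 kips.

φR_n ≈ 189 kips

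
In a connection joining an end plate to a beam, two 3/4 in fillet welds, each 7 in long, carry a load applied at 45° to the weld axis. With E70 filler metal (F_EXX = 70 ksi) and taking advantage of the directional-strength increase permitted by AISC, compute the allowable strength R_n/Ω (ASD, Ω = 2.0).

t_e = 0.707 × 0.75 = 0.5302 in; A_we = 0.5302 × 14 = 7.423 in².
Directional factor: 1.0 + 0.5 sin^1.5(45°) = 1.297.
F_nw = 0.6 × 70 × 1.297 = 54.49 ksi.
R_n/Ω = (54.49 × 7.423) / 2.0 = 202.2 kip.

R_n/Ω ≈ 202 kip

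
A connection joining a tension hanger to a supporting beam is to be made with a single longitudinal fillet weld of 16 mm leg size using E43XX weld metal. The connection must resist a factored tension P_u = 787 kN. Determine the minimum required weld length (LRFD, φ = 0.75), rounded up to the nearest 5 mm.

E43XX → F_EXX = 430 MPa.
Throat t_e = 0.707 × 16 = 11.31 mm.
φr_n = 0.75 × 0.6 × 430 × 11.31 × 10⁻³ = 2.189 kN/mm.
L_req = P_u / φr_n = 787 / 2.189 = 359.5 mm total.
Round up → use L = 360 mm.

L = 360 mm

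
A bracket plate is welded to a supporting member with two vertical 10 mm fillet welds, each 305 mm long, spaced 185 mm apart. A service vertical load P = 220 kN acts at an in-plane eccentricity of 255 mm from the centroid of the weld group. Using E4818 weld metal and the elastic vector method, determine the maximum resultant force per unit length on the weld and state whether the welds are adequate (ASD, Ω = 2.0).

f_max ≈ 1230 N/mm; NOT adequate

E48XX → F_EXX = 480 MPa.
Total weld length L_w = 610 mm. Treat welds as unit-width lines.
Polar moment about centroid: J = 2[d³/12 + d(b/2)²] = 2[305³/12 + 305×92.5²] = 9948000 mm³.
Direct shear f_v = P/L_w = 220×10³ / 610 = 360.7 N/mm (vertical).
Torsion M = P·e = 220×10³ × 255 = 56100000 N·mm.
Critical point at (x, y) = (92.5, 152.5) from centroid. f_tx = M·y/J = 860 N/mm; f_ty = M·x/J = 521.6 N/mm.
Resultant f_max = √[f_tx² + (f_v + f_ty)²] = √[860² + (360.7 + 521.6)²] = 1232 N/mm.
Capacity per unit length: r_n/Ω = (1/2.0) × 0.6 × 480 × (0.707 × 10) = 1018 N/mm.
1232 > 1018 → NOT adequate.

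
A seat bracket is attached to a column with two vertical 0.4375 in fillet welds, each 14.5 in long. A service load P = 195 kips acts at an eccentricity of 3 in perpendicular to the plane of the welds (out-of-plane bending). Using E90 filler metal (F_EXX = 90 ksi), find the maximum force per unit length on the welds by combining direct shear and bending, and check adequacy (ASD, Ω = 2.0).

f_max ≈ 10.7 kip/in; NOT adequate

L_w = 2 × 14.5 = 29 in; section modulus (unit throat) S = 2 × L²/6 = 70.08 in².
Direct shear f_v = P/L_w = 195/29 = 6.724 kip/in.
Moment M = P × e = 195 × 3 = 585 kip·in; bending f_b = M/S = 8.347 kip/in.
f_max = √(f_v² + f_b²) = √(6.724² + 8.347²) = 10.72 kip/in.
r_n/Ω = (1/2.0) × 0.6 × 90 × (0.707 × 0.4375) = 8.351 kip/in → NOT adequate.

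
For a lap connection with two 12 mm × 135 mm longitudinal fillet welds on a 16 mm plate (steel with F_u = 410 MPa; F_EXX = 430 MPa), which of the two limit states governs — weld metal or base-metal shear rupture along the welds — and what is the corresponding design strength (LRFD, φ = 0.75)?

t_e = 0.707 × 12 = 8.484 mm; L = 270 mm.
Weld metal: φR_n = 0.75 × 0.6 × 430 × 8.484 × 270 × 10⁻³ = 443.2 kN.
Base metal (shear rupture): φR_n = 0.75 × 0.6 × 410 × 16 × 270 × 10⁻³ = 797 kN.
Governing: weld metal.

φR_n ≈ 443 kN (weld metal governs)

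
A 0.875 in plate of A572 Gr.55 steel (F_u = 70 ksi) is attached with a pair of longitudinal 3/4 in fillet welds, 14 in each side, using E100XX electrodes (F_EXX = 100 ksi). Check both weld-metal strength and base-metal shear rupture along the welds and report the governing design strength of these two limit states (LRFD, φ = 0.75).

φR_n ≈ 668 kips (weld metal governs)

t_e = 0.707 × 0.75 = 0.5302 in; L = 28 in.
Weld metal: φR_n = 0.75 × 0.6 × 100 × 0.5302 × 28 = 668.1 kips.
Base metal (shear rupture): φR_n = 0.75 × 0.6 × 70 × 0.875 × 28 = 771.8 kips.
Governing: weld metal.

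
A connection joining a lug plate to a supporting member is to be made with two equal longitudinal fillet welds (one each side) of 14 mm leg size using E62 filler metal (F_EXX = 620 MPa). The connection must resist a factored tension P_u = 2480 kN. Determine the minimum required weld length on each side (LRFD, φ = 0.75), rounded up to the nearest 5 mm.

Throat t_e = 0.707 × 14 = 9.898 mm.
φr_n = 0.75 × 0.6 × 620 × 9.898 × 10⁻³ = 2.762 kN/mm.
L_req = P_u / φr_n = 2480 / 2.762 = 898 mm total.
Per side: 898 / 2 = 449 mm.
Round up → use L = 450 mm on each side.

L = 450 mm on each side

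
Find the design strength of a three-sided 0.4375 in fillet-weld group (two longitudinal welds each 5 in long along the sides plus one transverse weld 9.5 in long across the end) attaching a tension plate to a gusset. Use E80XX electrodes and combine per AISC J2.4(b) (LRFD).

E80XX → F_EXX = 80 ksi.
t_e = 0.707 × 0.4375 = 0.3093 in.
R_nwl = 0.6 × 80 × 0.3093 × 10 = 148.5 kip (longitudinal, 2 welds).
R_nwt = 0.6 × 80 × 0.3093 × 9.5 = 141 kip (transverse, base value).
(i) R_nwl + R_nwt = 289.5 kip; (ii) 0.85 R_nwl + 1.5 R_nwt = 337.8 kip.
R_n = max = 337.8 kip [governs: (ii)]; φR_n = 253.3 kip.

φR_n ≈ 253 kip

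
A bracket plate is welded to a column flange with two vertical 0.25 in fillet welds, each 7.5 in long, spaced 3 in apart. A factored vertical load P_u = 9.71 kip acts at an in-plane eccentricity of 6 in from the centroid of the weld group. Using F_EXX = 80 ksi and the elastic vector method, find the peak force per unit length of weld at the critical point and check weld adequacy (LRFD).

f_max ≈ 2.57 kip/in; adequate

Total weld length L_w = 15 in. Treat welds as unit-width lines.
Polar moment about centroid: J = 2[d³/12 + d(b/2)²] = 2[7.5³/12 + 7.5×1.5²] = 104.1 in³.
Direct shear f_v = P/L_w = 9.71 / 15 = 0.6473 kip/in (vertical).
Torsion M = P·e = 9.71 × 6 = 58.26 kip·in.
Critical point at (x, y) = (1.5, 3.75) from centroid. f_tx = M·y/J = 2.099 kip/in; f_ty = M·x/J = 0.8398 kip/in.
Resultant f_max = √[f_tx² + (f_v + f_ty)²] = √[2.099² + (0.6473 + 0.8398)²] = 2.573 kip/in.
Capacity per unit length: φr_n = 0.75 × 0.6 × 80 × (0.707 × 0.25) = 6.363 kip/in.
2.573 ≤ 6.363 → adequate.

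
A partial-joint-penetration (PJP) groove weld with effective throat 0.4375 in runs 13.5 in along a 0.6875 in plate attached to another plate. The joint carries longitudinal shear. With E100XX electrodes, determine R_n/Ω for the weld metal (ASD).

R_n/Ω ≈ 177 kips

E100XX → F_EXX = 100 ksi.
Effective throat (given) t_e = 0.4375 in.
A_we = 0.4375 × 13.5 = 5.906 in².
F_nw = 0.6 F_EXX = 60 ksi.
R_n/Ω = (60 × 5.906) / 2.0 = 177.2 kips.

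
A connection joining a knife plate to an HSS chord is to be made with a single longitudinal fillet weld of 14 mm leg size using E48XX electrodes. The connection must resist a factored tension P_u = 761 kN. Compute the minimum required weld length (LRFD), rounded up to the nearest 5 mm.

E48XX → F_EXX = 480 MPa.
Throat t_e = 0.707 × 14 = 9.898 mm.
φr_n = 0.75 × 0.6 × 480 × 9.898 × 10⁻³ = 2.138 kN/mm.
L_req = P_u / φr_n = 761 / 2.138 = 355.9 mm total.
Round up → use L = 360 mm.

L = 360 mm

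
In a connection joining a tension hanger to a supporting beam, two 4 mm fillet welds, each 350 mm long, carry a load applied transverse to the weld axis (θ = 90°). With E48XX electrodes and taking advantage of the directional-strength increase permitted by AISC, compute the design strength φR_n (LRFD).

E48XX → F_EXX = 480 MPa.
t_e = 0.707 × 4 = 2.828 mm; A_we = 2.828 × 700 = 1980 mm².
Directional factor: 1.0 + 0.5 sin^1.5(90°) = 1.5.
F_nw = 0.6 × 480 × 1.5 = 432 MPa.
φR_n = 0.75 × 432 × 1980 × 10⁻³ = 641.4 kN.

φR_n ≈ 641 kN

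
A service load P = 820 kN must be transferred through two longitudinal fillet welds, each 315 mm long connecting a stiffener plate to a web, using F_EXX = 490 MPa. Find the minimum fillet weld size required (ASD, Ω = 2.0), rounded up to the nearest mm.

w = 13 mm

Total weld length L = 630 mm.
Required throat t_e = P × Ω / (0.6 F_EXX × L) = 820 × 2.0 / (0.6 × 490 × 630 × 10⁻³) = 8.854 mm.
Required leg w = t_e / 0.707 = 12.52 mm → use 13 mm.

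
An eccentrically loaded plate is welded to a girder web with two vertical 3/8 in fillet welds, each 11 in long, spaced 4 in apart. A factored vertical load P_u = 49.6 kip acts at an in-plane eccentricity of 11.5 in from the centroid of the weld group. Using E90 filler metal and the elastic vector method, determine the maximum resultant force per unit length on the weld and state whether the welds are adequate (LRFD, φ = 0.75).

E90XX → F_EXX = 90 ksi.
Total weld length L_w = 22 in. Treat welds as unit-width lines.
Polar moment about centroid: J = 2[d³/12 + d(b/2)²] = 2[11³/12 + 11×2²] = 309.8 in³.
Direct shear f_v = P/L_w = 49.6 / 22 = 2.255 kip/in (vertical).
Torsion M = P·e = 49.6 × 11.5 = 570.4 kip·in.
Critical point at (x, y) = (2, 5.5) from centroid. f_tx = M·y/J = 10.13 kip/in; f_ty = M·x/J = 3.682 kip/in.
Resultant f_max = √[f_tx² + (f_v + f_ty)²] = √[10.13² + (2.255 + 3.682)²] = 11.74 kip/in.
Capacity per unit length: φr_n = 0.75 × 0.6 × 90 × (0.707 × 0.375) = 10.74 kip/in.
11.74 > 10.74 → NOT adequate.

f_max ≈ 11.7 kip/in; NOT adequate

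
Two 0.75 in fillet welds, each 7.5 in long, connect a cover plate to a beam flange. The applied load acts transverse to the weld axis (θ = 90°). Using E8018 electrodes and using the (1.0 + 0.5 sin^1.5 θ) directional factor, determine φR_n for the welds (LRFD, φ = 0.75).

E80XX → F_EXX = 80 ksi.
t_e = 0.707 × 0.75 = 0.5302 in; A_we = 0.5302 × 15 = 7.954 in².
Directional factor: 1.0 + 0.5 sin^1.5(90°) = 1.5.
F_nw = 0.6 × 80 × 1.5 = 72 ksi.
φR_n = 0.75 × 72 × 7.954 = 429.5 kip.

φR_n ≈ 430 kip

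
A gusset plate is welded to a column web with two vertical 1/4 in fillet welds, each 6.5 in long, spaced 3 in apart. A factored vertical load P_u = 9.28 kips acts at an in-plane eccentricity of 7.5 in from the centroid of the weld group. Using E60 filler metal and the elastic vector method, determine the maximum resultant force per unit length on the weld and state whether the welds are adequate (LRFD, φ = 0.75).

f_max ≈ 3.68 kip/in; adequate

E60XX → F_EXX = 60 ksi.
Total weld length L_w = 13 in. Treat welds as unit-width lines.
Polar moment about centroid: J = 2[d³/12 + d(b/2)²] = 2[6.5³/12 + 6.5×1.5²] = 75.02 in³.
Direct shear f_v = P/L_w = 9.28 / 13 = 0.7138 kip/in (vertical).
Torsion M = P·e = 9.28 × 7.5 = 69.6 kip·in.
Critical point at (x, y) = (1.5, 3.25) from centroid. f_tx = M·y/J = 3.015 kip/in; f_ty = M·x/J = 1.392 kip/in.
Resultant f_max = √[f_tx² + (f_v + f_ty)²] = √[3.015² + (0.7138 + 1.392)²] = 3.678 kip/in.
Capacity per unit length: φr_n = 0.75 × 0.6 × 60 × (0.707 × 0.25) = 4.772 kip/in.
3.678 ≤ 4.772 → adequate.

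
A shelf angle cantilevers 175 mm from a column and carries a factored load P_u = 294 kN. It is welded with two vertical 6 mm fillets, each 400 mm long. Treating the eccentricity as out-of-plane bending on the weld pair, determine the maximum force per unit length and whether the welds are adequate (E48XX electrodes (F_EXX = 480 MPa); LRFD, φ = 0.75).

f_max ≈ 1030 N/mm; NOT adequate

L_w = 2 × 400 = 800 mm; section modulus (unit throat) S = 2 × L²/6 = 53330 mm².
Direct shear f_v = P/L_w = 294×10³/800 = 367.5 N/mm.
Moment M = P × e = 294×10³ × 175 = 51450000 N·mm; bending f_b = M/S = 964.7 N/mm.
f_max = √(f_v² + f_b²) = √(367.5² + 964.7²) = 1032 N/mm.
φr_n = 0.75 × 0.6 × 480 × (0.707 × 6) = 916.3 N/mm → NOT adequate.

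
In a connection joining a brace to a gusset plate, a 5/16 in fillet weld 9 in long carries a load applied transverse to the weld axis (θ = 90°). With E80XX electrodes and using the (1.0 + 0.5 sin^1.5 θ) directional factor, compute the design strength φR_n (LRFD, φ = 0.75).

E80XX → F_EXX = 80 ksi.
t_e = 0.707 × 0.3125 = 0.2209 in; A_we = 0.2209 × 9 = 1.988 in².
Directional factor: 1.0 + 0.5 sin^1.5(90°) = 1.5.
F_nw = 0.6 × 80 × 1.5 = 72 ksi.
φR_n = 0.75 × 72 × 1.988 = 107.4 kips.

φR_n ≈ 107 kips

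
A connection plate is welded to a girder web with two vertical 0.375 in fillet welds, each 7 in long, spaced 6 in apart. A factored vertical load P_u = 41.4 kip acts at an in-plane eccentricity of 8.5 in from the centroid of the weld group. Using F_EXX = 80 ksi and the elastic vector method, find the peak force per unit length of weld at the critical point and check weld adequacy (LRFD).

Total weld length L_w = 14 in. Treat welds as unit-width lines.
Polar moment about centroid: J = 2[d³/12 + d(b/2)²] = 2[7³/12 + 7×3²] = 183.2 in³.
Direct shear f_v = P/L_w = 41.4 / 14 = 2.957 kip/in (vertical).
Torsion M = P·e = 41.4 × 8.5 = 351.9 kip·in.
Critical point at (x, y) = (3, 3.5) from centroid. f_tx = M·y/J = 6.724 kip/in; f_ty = M·x/J = 5.764 kip/in.
Resultant f_max = √[f_tx² + (f_v + f_ty)²] = √[6.724² + (2.957 + 5.764)²] = 11.01 kip/in.
Capacity per unit length: φr_n = 0.75 × 0.6 × 80 × (0.707 × 0.375) = 9.544 kip/in.
11.01 > 9.544 → NOT adequate.

f_max ≈ 11 kip/in; NOT adequate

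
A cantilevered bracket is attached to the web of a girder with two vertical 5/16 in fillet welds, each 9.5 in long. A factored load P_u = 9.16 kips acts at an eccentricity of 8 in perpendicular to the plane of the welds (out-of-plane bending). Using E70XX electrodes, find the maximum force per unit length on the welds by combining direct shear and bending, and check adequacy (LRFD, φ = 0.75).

f_max ≈ 2.48 kip/in; adequate

E70XX → F_EXX = 70 ksi.
L_w = 2 × 9.5 = 19 in; section modulus (unit throat) S = 2 × L²/6 = 30.08 in².
Direct shear f_v = P/L_w = 9.16/19 = 0.4821 kip/in.
Moment M = P × e = 9.16 × 8 = 73.28 kip·in; bending f_b = M/S = 2.436 kip/in.
f_max = √(f_v² + f_b²) = √(0.4821² + 2.436²) = 2.483 kip/in.
φr_n = 0.75 × 0.6 × 70 × (0.707 × 0.3125) = 6.96 kip/in → adequate.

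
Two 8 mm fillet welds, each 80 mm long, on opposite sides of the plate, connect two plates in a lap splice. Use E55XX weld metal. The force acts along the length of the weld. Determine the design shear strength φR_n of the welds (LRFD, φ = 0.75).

E55XX → F_EXX = 550 MPa.
Effective throat t_e = 0.707 × 8 = 5.656 mm.
Total length L = 160 mm; A_we = 5.656 × 160 = 905 mm².
F_nw = 0.6 F_EXX = 0.6 × 550 = 330 MPa.
φR_n = 0.75 × 330 × 905 × 10⁻³ = 224 kN.

φR_n ≈ 224 kN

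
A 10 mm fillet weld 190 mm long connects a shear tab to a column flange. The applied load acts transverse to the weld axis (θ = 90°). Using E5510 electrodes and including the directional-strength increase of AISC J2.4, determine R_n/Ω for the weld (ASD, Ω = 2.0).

E55XX → F_EXX = 550 MPa.
t_e = 0.707 × 10 = 7.07 mm; A_we = 7.07 × 190 = 1343 mm².
Directional factor: 1.0 + 0.5 sin^1.5(90°) = 1.5.
F_nw = 0.6 × 550 × 1.5 = 495 MPa.
R_n/Ω = (495 × 1343) / 2.0 × 10⁻³ = 332.5 kN.

R_n/Ω ≈ 332 kN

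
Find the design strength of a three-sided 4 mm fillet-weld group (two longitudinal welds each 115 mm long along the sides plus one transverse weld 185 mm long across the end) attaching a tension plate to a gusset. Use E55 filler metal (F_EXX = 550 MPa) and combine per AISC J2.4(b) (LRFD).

φR_n ≈ 331 kN

t_e = 0.707 × 4 = 2.828 mm.
R_nwl = 0.6 × 550 × 2.828 × 230 × 10⁻³ = 214.6 kN (longitudinal, 2 welds).
R_nwt = 0.6 × 550 × 2.828 × 185 × 10⁻³ = 172.6 kN (transverse, base value).
(i) R_nwl + R_nwt = 387.3 kN; (ii) 0.85 R_nwl + 1.5 R_nwt = 441.4 kN.
R_n = max = 441.4 kN [governs: (ii)]; φR_n = 331.1 kN.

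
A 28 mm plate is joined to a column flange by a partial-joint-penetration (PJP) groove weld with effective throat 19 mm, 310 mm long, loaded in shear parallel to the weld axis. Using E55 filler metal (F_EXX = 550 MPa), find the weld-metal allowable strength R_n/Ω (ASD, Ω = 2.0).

R_n/Ω ≈ 972 kN

Effective throat (given) t_e = 19 mm.
A_we = 19 × 310 = 5890 mm².
F_nw = 0.6 F_EXX = 330 MPa.
R_n/Ω = (330 × 5890) / 2.0 × 10⁻³ = 971.9 kN.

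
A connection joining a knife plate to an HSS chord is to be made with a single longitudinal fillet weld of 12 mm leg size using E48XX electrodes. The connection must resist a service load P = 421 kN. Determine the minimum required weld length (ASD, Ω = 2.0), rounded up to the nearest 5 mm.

E48XX → F_EXX = 480 MPa.
Throat t_e = 0.707 × 12 = 8.484 mm.
r_n/Ω = (0.6 × 480 × 8.484) / 2.0 = 1222 N/mm = 1.222 kN/mm.
L_req = P / (r_n/Ω) = 421 / 1.222 = 344.6 mm total.
Round up → use L = 345 mm.

L = 345 mm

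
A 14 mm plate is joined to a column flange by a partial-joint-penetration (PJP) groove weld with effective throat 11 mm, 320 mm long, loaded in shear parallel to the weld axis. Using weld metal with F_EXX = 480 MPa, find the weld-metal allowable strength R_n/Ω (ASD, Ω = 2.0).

R_n/Ω ≈ 507 kN

Effective throat (given) t_e = 11 mm.
A_we = 11 × 320 = 3520 mm².
F_nw = 0.6 F_EXX = 288 MPa.
R_n/Ω = (288 × 3520) / 2.0 × 10⁻³ = 506.9 kN.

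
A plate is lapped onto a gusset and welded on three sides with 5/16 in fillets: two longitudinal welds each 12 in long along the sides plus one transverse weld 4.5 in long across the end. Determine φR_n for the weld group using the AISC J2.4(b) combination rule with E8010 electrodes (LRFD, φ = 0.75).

E80XX → F_EXX = 80 ksi.
t_e = 0.707 × 0.3125 = 0.2209 in.
R_nwl = 0.6 × 80 × 0.2209 × 24 = 254.5 kip (longitudinal, 2 welds).
R_nwt = 0.6 × 80 × 0.2209 × 4.5 = 47.72 kip (transverse, base value).
(i) R_nwl + R_nwt = 302.2 kip; (ii) 0.85 R_nwl + 1.5 R_nwt = 287.9 kip.
R_n = max = 302.2 kip [governs: (i)]; φR_n = 226.7 kip.

φR_n ≈ 227 kip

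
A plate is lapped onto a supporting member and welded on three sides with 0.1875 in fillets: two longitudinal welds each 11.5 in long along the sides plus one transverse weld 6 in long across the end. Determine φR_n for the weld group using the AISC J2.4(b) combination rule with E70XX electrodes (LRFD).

E70XX → F_EXX = 70 ksi.
t_e = 0.707 × 0.1875 = 0.1326 in.
R_nwl = 0.6 × 70 × 0.1326 × 23 = 128.1 kip (longitudinal, 2 welds).
R_nwt = 0.6 × 70 × 0.1326 × 6 = 33.41 kip (transverse, base value).
(i) R_nwl + R_nwt = 161.5 kip; (ii) 0.85 R_nwl + 1.5 R_nwt = 159 kip.
R_n = max = 161.5 kip [governs: (i)]; φR_n = 121.1 kip.

φR_n ≈ 121 kip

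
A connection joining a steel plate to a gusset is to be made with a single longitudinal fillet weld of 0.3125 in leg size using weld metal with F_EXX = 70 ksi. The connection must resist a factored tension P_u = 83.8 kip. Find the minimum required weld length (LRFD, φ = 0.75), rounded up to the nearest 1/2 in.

Throat t_e = 0.707 × 0.3125 = 0.2209 in.
φr_n = 0.75 × 0.6 × 70 × 0.2209 = 6.96 kip/in.
L_req = P_u / φr_n = 83.8 / 6.96 = 12.04 in total.
Round up → use L = 12.5 in.

L = 12.5 in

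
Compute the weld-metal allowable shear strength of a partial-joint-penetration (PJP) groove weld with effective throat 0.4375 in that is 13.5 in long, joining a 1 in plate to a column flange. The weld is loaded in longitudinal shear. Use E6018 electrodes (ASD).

R_n/Ω ≈ 106 kips

E60XX → F_EXX = 60 ksi.
Effective throat (given) t_e = 0.4375 in.
A_we = 0.4375 × 13.5 = 5.906 in².
F_nw = 0.6 F_EXX = 36 ksi.
R_n/Ω = (36 × 5.906) / 2.0 = 106.3 kips.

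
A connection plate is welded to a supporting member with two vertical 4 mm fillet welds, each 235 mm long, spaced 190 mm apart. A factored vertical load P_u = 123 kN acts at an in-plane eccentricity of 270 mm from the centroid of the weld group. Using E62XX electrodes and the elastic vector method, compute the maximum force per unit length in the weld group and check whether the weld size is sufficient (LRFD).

f_max ≈ 970 N/mm; NOT adequate

E62XX → F_EXX = 620 MPa.
Total weld length L_w = 470 mm. Treat welds as unit-width lines.
Polar moment about centroid: J = 2[d³/12 + d(b/2)²] = 2[235³/12 + 235×95²] = 6405000 mm³.
Direct shear f_v = P/L_w = 123×10³ / 470 = 261.7 N/mm (vertical).
Torsion M = P·e = 123×10³ × 270 = 33210000 N·mm.
Critical point at (x, y) = (95, 117.5) from centroid. f_tx = M·y/J = 609.3 N/mm; f_ty = M·x/J = 492.6 N/mm.
Resultant f_max = √[f_tx² + (f_v + f_ty)²] = √[609.3² + (261.7 + 492.6)²] = 969.6 N/mm.
Capacity per unit length: φr_n = 0.75 × 0.6 × 620 × (0.707 × 4) = 789 N/mm.
969.6 > 789 → NOT adequate.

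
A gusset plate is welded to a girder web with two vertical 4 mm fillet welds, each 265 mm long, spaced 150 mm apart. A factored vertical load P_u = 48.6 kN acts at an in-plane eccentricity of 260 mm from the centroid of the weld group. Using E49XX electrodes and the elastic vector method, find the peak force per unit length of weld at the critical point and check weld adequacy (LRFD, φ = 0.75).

E49XX → F_EXX = 490 MPa.
Total weld length L_w = 530 mm. Treat welds as unit-width lines.
Polar moment about centroid: J = 2[d³/12 + d(b/2)²] = 2[265³/12 + 265×75²] = 6083000 mm³.
Direct shear f_v = P/L_w = 48.6×10³ / 530 = 91.7 N/mm (vertical).
Torsion M = P·e = 48.6×10³ × 260 = 12636000 N·mm.
Critical point at (x, y) = (75, 132.5) from centroid. f_tx = M·y/J = 275.2 N/mm; f_ty = M·x/J = 155.8 N/mm.
Resultant f_max = √[f_tx² + (f_v + f_ty)²] = √[275.2² + (91.7 + 155.8)²] = 370.2 N/mm.
Capacity per unit length: φr_n = 0.75 × 0.6 × 490 × (0.707 × 4) = 623.6 N/mm.
370.2 ≤ 623.6 → adequate.

f_max ≈ 370 N/mm; adequate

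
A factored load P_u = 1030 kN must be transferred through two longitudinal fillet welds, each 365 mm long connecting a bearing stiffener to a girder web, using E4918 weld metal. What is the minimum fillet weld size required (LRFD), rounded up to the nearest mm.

E49XX → F_EXX = 490 MPa.
Total weld length L = 730 mm.
Required throat t_e = P_u / (φ × 0.6 F_EXX × L) = 1030 / (0.75 × 0.6 × 490 × 730 × 10⁻³) = 6.399 mm.
Required leg w = t_e / 0.707 = 9.051 mm → use 10 mm.

w = 10 mm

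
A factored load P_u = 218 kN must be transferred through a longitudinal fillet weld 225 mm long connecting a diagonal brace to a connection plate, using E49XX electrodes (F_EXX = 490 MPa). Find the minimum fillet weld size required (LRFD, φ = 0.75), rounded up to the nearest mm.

w = 7 mm

Total weld length L = 225 mm.
Required throat t_e = P_u / (φ × 0.6 F_EXX × L) = 218 / (0.75 × 0.6 × 490 × 225 × 10⁻³) = 4.394 mm.
Required leg w = t_e / 0.707 = 6.215 mm → use 7 mm.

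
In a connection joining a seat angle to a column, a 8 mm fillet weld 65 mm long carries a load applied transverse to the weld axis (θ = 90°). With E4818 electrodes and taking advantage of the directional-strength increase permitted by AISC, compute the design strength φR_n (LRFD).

φR_n ≈ 119 kN

E48XX → F_EXX = 480 MPa.
t_e = 0.707 × 8 = 5.656 mm; A_we = 5.656 × 65 = 367.6 mm².
Directional factor: 1.0 + 0.5 sin^1.5(90°) = 1.5.
F_nw = 0.6 × 480 × 1.5 = 432 MPa.
φR_n = 0.75 × 432 × 367.6 × 10⁻³ = 119.1 kN.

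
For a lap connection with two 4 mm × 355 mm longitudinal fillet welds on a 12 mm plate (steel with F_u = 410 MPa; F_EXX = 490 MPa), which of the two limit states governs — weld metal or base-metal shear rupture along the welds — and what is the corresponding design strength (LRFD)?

t_e = 0.707 × 4 = 2.828 mm; L = 710 mm.
Weld metal: φR_n = 0.75 × 0.6 × 490 × 2.828 × 710 × 10⁻³ = 442.7 kN.
Base metal (shear rupture): φR_n = 0.75 × 0.6 × 410 × 12 × 710 × 10⁻³ = 1572 kN.
Governing: weld metal.

φR_n ≈ 443 kN (weld metal governs)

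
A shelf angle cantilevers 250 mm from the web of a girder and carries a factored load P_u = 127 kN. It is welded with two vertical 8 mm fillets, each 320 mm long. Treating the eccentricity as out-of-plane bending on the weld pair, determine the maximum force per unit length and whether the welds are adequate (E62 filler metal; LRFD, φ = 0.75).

E62XX → F_EXX = 620 MPa.
L_w = 2 × 320 = 640 mm; section modulus (unit throat) S = 2 × L²/6 = 34130 mm².
Direct shear f_v = P/L_w = 127×10³/640 = 198.4 N/mm.
Moment M = P × e = 127×10³ × 250 = 31750000 N·mm; bending f_b = M/S = 930.2 N/mm.
f_max = √(f_v² + f_b²) = √(198.4² + 930.2²) = 951.1 N/mm.
φr_n = 0.75 × 0.6 × 620 × (0.707 × 8) = 1578 N/mm → adequate.

f_max ≈ 951 N/mm; adequate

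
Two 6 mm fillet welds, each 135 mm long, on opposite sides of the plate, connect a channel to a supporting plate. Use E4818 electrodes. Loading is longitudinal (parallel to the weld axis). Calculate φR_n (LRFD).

E48XX → F_EXX = 480 MPa.
Effective throat t_e = 0.707 × 6 = 4.242 mm.
Total length L = 270 mm; A_we = 4.242 × 270 = 1145 mm².
F_nw = 0.6 F_EXX = 0.6 × 480 = 288 MPa.
φR_n = 0.75 × 288 × 1145 × 10⁻³ = 247.4 kN.

φR_n ≈ 247 kN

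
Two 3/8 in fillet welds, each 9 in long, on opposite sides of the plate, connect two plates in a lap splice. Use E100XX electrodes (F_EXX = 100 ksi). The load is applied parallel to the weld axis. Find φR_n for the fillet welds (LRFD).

Effective throat t_e = 0.707 × 0.375 = 0.2651 in.
Total length L = 18 in; A_we = 0.2651 × 18 = 4.772 in².
F_nw = 0.6 F_EXX = 0.6 × 100 = 60 ksi.
φR_n = 0.75 × 60 × 4.772 = 214.8 kip.

φR_n ≈ 215 kip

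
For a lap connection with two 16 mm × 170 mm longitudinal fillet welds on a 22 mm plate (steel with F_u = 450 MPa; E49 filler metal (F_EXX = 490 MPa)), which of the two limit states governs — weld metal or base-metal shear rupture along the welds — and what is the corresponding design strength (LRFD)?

φR_n ≈ 848 kN (weld metal governs)

t_e = 0.707 × 16 = 11.31 mm; L = 340 mm.
Weld metal: φR_n = 0.75 × 0.6 × 490 × 11.31 × 340 × 10⁻³ = 848.1 kN.
Base metal (shear rupture): φR_n = 0.75 × 0.6 × 450 × 22 × 340 × 10⁻³ = 1515 kN.
Governing: weld metal.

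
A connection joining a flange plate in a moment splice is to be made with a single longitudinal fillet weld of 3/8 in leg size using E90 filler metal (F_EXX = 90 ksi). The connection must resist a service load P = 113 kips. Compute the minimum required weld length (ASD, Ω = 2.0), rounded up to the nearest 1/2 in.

Throat t_e = 0.707 × 0.375 = 0.2651 in.
r_n/Ω = (0.6 × 90 × 0.2651) / 2.0 = 7.158 kip/in.
L_req = P / (r_n/Ω) = 113 / 7.158 = 15.79 in total.
Round up → use L = 16 in.

L = 16 in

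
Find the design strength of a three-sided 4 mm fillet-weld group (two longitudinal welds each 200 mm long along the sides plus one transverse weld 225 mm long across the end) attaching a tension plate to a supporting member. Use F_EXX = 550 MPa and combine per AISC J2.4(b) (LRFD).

t_e = 0.707 × 4 = 2.828 mm.
R_nwl = 0.6 × 550 × 2.828 × 400 × 10⁻³ = 373.3 kN (longitudinal, 2 welds).
R_nwt = 0.6 × 550 × 2.828 × 225 × 10⁻³ = 210 kN (transverse, base value).
(i) R_nwl + R_nwt = 583.3 kN; (ii) 0.85 R_nwl + 1.5 R_nwt = 632.3 kN.
R_n = max = 632.3 kN [governs: (ii)]; φR_n = 474.2 kN.

φR_n ≈ 474 kN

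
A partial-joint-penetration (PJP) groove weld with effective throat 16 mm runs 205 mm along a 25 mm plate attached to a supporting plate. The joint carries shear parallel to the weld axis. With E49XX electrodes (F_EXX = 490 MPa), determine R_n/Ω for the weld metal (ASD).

Effective throat (given) t_e = 16 mm.
A_we = 16 × 205 = 3280 mm².
F_nw = 0.6 F_EXX = 294 MPa.
R_n/Ω = (294 × 3280) / 2.0 × 10⁻³ = 482.2 kN.

R_n/Ω ≈ 482 kN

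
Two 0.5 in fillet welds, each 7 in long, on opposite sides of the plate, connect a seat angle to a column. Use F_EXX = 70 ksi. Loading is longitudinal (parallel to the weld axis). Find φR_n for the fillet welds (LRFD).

Effective throat t_e = 0.707 × 0.5 = 0.3535 in.
Total length L = 14 in; A_we = 0.3535 × 14 = 4.949 in².
F_nw = 0.6 F_EXX = 0.6 × 70 = 42 ksi.
φR_n = 0.75 × 42 × 4.949 = 155.9 kips.

φR_n ≈ 156 kips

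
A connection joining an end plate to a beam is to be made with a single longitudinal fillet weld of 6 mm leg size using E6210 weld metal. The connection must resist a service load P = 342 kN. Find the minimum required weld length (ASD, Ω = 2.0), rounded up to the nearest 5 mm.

E62XX → F_EXX = 620 MPa.
Throat t_e = 0.707 × 6 = 4.242 mm.
r_n/Ω = (0.6 × 620 × 4.242) / 2.0 = 789 N/mm = 0.789 kN/mm.
L_req = P / (r_n/Ω) = 342 / 0.789 = 433.5 mm total.
Round up → use L = 435 mm.

L = 435 mm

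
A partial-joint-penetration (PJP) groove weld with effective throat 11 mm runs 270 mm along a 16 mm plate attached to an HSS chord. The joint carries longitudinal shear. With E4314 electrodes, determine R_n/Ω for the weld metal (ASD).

R_n/Ω ≈ 383 kN

E43XX → F_EXX = 430 MPa.
Effective throat (given) t_e = 11 mm.
A_we = 11 × 270 = 2970 mm².
F_nw = 0.6 F_EXX = 258 MPa.
R_n/Ω = (258 × 2970) / 2.0 × 10⁻³ = 383.1 kN.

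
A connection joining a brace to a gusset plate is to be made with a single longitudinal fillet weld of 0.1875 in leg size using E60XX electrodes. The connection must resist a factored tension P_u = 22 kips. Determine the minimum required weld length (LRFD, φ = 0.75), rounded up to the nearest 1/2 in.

E60XX → F_EXX = 60 ksi.
Throat t_e = 0.707 × 0.1875 = 0.1326 in.
φr_n = 0.75 × 0.6 × 60 × 0.1326 = 3.579 kips/in.
L_req = P_u / φr_n = 22 / 3.579 = 6.147 in total.
Round up → use L = 6.5 in.

L = 6.5 in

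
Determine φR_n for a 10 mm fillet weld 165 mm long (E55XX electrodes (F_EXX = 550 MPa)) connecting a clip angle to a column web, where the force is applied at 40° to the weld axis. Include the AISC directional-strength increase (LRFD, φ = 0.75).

t_e = 0.707 × 10 = 7.07 mm; A_we = 7.07 × 165 = 1167 mm².
Directional factor: 1.0 + 0.5 sin^1.5(40°) = 1.258.
F_nw = 0.6 × 550 × 1.258 = 415 MPa.
φR_n = 0.75 × 415 × 1167 × 10⁻³ = 363.1 kN.

φR_n ≈ 363 kN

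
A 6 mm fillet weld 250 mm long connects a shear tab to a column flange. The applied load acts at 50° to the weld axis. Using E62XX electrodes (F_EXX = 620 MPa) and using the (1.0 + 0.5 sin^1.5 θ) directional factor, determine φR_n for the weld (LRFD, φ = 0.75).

φR_n ≈ 395 kN

t_e = 0.707 × 6 = 4.242 mm; A_we = 4.242 × 250 = 1060 mm².
Directional factor: 1.0 + 0.5 sin^1.5(50°) = 1.335.
F_nw = 0.6 × 620 × 1.335 = 496.7 MPa.
φR_n = 0.75 × 496.7 × 1060 × 10⁻³ = 395.1 kN.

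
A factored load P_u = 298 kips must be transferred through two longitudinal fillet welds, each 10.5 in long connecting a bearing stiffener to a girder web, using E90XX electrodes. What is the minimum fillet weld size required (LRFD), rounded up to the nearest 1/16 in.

E90XX → F_EXX = 90 ksi.
Total weld length L = 21 in.
Required throat t_e = P_u / (φ × 0.6 F_EXX × L) = 298 / (0.75 × 0.6 × 90 × 21) = 0.3504 in.
Required leg w = t_e / 0.707 = 0.4956 in → use 1/2 in.

w = 1/2 in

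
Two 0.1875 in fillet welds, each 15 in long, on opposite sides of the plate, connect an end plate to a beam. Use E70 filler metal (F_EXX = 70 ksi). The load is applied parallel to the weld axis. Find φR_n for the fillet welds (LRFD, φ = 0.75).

φR_n ≈ 125 kips

Effective throat t_e = 0.707 × 0.1875 = 0.1326 in.
Total length L = 30 in; A_we = 0.1326 × 30 = 3.977 in².
F_nw = 0.6 F_EXX = 0.6 × 70 = 42 ksi.
φR_n = 0.75 × 42 × 3.977 = 125.3 kips.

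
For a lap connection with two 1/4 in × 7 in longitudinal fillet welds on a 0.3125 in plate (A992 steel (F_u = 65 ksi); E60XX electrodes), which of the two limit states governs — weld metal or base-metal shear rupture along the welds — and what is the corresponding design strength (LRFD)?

φR_n ≈ 66.8 kips (weld metal governs)

E60XX → F_EXX = 60 ksi.
t_e = 0.707 × 0.25 = 0.1767 in; L = 14 in.
Weld metal: φR_n = 0.75 × 0.6 × 60 × 0.1767 × 14 = 66.81 kips.
Base metal (shear rupture): φR_n = 0.75 × 0.6 × 65 × 0.3125 × 14 = 128 kips.
Governing: weld metal.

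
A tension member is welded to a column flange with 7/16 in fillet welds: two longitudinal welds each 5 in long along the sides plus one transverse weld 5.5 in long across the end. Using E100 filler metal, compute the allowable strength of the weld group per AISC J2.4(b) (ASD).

R_n/Ω ≈ 155 kips

E100XX → F_EXX = 100 ksi.
t_e = 0.707 × 0.4375 = 0.3093 in.
R_nwl = 0.6 × 100 × 0.3093 × 10 = 185.6 kips (longitudinal, 2 welds).
R_nwt = 0.6 × 100 × 0.3093 × 5.5 = 102.1 kips (transverse, base value).
(i) R_nwl + R_nwt = 287.7 kips; (ii) 0.85 R_nwl + 1.5 R_nwt = 310.9 kips.
R_n = max = 310.9 kips [governs: (ii)]; R_n/Ω = 155.4 kips.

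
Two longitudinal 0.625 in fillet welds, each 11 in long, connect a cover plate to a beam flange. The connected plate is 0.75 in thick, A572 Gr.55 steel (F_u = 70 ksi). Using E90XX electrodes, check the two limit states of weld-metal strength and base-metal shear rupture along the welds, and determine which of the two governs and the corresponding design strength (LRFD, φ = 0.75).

E90XX → F_EXX = 90 ksi.
t_e = 0.707 × 0.625 = 0.4419 in; L = 22 in.
Weld metal: φR_n = 0.75 × 0.6 × 90 × 0.4419 × 22 = 393.7 kip.
Base metal (shear rupture): φR_n = 0.75 × 0.6 × 70 × 0.75 × 22 = 519.8 kip.
Governing: weld metal.

φR_n ≈ 394 kip (weld metal governs)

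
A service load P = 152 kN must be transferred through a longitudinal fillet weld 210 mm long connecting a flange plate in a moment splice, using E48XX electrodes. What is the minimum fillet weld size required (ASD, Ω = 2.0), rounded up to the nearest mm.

w = 8 mm

E48XX → F_EXX = 480 MPa.
Total weld length L = 210 mm.
Required throat t_e = P × Ω / (0.6 F_EXX × L) = 152 × 2.0 / (0.6 × 480 × 210 × 10⁻³) = 5.026 mm.
Required leg w = t_e / 0.707 = 7.11 mm → use 8 mm.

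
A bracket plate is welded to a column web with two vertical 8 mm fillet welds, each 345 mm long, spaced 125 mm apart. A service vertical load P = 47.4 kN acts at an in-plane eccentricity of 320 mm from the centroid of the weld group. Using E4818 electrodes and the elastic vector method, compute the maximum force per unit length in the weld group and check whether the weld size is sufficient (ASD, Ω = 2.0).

E48XX → F_EXX = 480 MPa.
Total weld length L_w = 690 mm. Treat welds as unit-width lines.
Polar moment about centroid: J = 2[d³/12 + d(b/2)²] = 2[345³/12 + 345×62.5²] = 9539000 mm³.
Direct shear f_v = P/L_w = 47.4×10³ / 690 = 68.7 N/mm (vertical).
Torsion M = P·e = 47.4×10³ × 320 = 15168000 N·mm.
Critical point at (x, y) = (62.5, 172.5) from centroid. f_tx = M·y/J = 274.3 N/mm; f_ty = M·x/J = 99.38 N/mm.
Resultant f_max = √[f_tx² + (f_v + f_ty)²] = √[274.3² + (68.7 + 99.38)²] = 321.7 N/mm.
Capacity per unit length: r_n/Ω = (1/2.0) × 0.6 × 480 × (0.707 × 8) = 814.5 N/mm.
321.7 ≤ 814.5 → adequate.

f_max ≈ 322 N/mm; adequate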